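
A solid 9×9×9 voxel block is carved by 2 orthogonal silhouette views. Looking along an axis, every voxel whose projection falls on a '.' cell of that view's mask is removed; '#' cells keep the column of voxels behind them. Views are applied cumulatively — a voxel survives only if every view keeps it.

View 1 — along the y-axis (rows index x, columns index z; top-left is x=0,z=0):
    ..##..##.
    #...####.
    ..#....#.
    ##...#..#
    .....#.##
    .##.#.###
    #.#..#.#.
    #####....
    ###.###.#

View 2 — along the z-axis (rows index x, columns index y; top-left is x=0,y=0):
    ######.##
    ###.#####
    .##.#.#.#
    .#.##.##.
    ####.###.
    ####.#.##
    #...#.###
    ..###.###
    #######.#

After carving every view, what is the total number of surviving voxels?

voxel count = 271

start: 9×9×9 = 729 voxels
[1] y-view keeps 40 columns → grid now 360
[2] z-view keeps 59 columns → grid now 271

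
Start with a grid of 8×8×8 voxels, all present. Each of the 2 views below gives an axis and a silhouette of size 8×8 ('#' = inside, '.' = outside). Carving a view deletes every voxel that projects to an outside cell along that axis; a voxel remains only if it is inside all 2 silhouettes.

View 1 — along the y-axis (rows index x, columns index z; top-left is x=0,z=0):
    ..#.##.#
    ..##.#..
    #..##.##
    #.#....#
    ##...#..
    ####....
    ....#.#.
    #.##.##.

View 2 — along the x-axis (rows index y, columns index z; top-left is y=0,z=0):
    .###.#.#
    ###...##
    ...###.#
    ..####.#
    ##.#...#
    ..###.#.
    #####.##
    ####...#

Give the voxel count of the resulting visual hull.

initial block: 8^3 = 512
  1. axis=1 (XZ plane), |mask|=29  ⇒  voxels=232
  2. axis=0 (YZ plane), |mask|=39  ⇒  voxels=142

remaining voxels: 142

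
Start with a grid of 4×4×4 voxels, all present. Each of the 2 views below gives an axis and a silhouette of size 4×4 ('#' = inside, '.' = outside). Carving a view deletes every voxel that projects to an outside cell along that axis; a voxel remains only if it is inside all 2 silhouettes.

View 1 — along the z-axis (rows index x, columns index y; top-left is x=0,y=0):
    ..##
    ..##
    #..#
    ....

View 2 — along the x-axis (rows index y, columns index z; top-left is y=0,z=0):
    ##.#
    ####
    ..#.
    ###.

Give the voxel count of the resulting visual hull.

start: 4×4×4 = 64 voxels
  1. axis=2 (XY plane), |mask|=6  ⇒  voxels=24
  2. axis=0 (YZ plane), |mask|=11  ⇒  voxels=14

voxel count = 14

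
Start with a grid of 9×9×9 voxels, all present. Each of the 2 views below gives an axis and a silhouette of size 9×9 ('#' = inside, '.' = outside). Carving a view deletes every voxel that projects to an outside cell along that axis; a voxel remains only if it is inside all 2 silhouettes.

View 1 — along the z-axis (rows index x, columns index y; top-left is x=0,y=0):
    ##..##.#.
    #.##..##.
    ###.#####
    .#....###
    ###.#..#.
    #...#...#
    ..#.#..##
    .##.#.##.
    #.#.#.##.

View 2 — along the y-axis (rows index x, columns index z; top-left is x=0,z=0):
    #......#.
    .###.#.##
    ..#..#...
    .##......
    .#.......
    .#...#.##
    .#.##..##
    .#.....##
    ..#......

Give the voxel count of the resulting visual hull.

121 voxels

initial block: 9^3 = 729
after view 1 [z-axis, 44 of 81 cells solid] → remaining = 396
after view 2 [y-axis, 26 of 81 cells solid] → remaining = 121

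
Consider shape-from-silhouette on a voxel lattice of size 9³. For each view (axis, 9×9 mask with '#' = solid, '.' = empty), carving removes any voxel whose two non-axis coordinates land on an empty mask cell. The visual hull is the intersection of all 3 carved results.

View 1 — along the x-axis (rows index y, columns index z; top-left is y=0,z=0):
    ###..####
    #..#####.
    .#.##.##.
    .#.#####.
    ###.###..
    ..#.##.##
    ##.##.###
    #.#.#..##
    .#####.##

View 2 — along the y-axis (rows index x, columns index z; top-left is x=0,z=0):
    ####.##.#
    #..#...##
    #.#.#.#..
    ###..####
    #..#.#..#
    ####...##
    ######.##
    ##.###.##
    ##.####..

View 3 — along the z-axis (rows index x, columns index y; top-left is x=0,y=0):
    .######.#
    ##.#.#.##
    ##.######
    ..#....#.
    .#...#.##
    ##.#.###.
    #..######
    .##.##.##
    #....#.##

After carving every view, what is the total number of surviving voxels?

start: 9×9×9 = 729 voxels
carve view 1 (along x, YZ-mask fill 54/81): 486 voxels remain
carve view 2 (along y, XZ-mask fill 53/81): 308 voxels remain
carve view 3 (along z, XY-mask fill 50/81): 185 voxels remain

voxel count = 185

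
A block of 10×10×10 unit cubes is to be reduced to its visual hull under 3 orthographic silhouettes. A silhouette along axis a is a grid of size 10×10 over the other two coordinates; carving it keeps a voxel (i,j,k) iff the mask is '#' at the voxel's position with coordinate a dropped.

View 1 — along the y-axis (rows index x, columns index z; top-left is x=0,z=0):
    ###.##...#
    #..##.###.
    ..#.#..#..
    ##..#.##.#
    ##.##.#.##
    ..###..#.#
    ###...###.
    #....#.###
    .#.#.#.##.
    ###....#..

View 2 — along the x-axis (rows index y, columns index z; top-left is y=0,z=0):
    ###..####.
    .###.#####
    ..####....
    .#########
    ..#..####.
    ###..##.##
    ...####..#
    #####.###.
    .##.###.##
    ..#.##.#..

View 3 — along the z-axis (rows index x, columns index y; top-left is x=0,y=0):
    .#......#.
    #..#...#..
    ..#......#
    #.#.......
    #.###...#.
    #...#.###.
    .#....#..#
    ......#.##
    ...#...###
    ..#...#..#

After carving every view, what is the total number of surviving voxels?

full grid |V| = 1000
carve view 1 (along y, XZ-mask fill 53/100): 530 voxels remain
carve view 2 (along x, YZ-mask fill 64/100): 325 voxels remain
carve view 3 (along z, XY-mask fill 32/100): 99 voxels remain

99 voxels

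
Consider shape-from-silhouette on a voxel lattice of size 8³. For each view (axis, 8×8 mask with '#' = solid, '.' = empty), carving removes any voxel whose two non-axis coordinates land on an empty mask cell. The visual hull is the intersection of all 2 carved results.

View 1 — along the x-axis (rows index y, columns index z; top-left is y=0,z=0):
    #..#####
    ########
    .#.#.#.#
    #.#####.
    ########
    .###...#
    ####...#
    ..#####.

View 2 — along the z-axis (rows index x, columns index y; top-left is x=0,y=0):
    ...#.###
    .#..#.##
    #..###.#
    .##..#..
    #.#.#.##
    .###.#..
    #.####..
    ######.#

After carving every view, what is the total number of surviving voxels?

remaining voxels: 210

start: 8×8×8 = 512 voxels
[1] x-view keeps 46 columns → grid now 368
[2] z-view keeps 37 columns → grid now 210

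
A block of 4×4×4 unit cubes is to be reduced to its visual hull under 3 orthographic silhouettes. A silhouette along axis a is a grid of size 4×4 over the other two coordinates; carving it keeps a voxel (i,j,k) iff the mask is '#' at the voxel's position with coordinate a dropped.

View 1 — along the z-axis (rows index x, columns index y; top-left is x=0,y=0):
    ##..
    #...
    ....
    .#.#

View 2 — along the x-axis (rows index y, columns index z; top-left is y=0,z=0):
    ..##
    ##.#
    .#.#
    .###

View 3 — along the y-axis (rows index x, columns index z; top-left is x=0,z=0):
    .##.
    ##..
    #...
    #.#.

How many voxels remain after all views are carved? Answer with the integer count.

before carving: 64 voxels (4×4×4)
step 1: project along z, AND mask (5/16) → |grid| = 20
step 2: project along x, AND mask (10/16) → |grid| = 13
step 3: project along y, AND mask (7/16) → |grid| = 4

|visual hull| = 4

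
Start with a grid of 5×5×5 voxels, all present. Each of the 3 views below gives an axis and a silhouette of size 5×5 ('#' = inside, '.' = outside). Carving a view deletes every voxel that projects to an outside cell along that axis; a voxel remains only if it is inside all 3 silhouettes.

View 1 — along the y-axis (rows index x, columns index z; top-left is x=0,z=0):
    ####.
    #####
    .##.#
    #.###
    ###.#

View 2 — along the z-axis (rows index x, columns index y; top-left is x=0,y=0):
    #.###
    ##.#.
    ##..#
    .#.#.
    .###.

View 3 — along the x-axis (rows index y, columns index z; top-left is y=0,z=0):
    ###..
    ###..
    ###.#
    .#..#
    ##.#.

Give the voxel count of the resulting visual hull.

35 voxels

initial block: 5^3 = 125
[1] y-view keeps 20 columns → grid now 100
[2] z-view keeps 15 columns → grid now 60
[3] x-view keeps 15 columns → grid now 35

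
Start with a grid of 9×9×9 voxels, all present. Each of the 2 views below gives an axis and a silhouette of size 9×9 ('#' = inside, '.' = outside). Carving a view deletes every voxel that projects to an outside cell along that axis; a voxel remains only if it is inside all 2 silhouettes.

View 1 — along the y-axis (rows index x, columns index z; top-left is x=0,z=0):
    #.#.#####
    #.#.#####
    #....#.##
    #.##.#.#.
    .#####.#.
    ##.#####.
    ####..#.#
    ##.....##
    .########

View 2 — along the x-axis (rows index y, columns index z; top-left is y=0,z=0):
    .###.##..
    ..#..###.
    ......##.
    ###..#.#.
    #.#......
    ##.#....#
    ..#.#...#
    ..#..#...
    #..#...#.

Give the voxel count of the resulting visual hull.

186 voxels

full grid |V| = 729
V1 y: intersect with XZ mask (54 set) -- 486 left
V2 x: intersect with YZ mask (30 set) -- 186 left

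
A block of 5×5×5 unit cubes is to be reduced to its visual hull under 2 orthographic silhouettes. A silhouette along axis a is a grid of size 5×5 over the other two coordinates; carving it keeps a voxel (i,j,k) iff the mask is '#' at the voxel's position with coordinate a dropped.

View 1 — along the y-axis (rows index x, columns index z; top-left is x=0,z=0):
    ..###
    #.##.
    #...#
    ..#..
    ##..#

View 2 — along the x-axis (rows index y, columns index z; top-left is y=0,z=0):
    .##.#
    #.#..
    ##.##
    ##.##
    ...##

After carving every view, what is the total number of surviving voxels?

initial block: 5^3 = 125
V1 y: intersect with XZ mask (12 set) -- 60 left
V2 x: intersect with YZ mask (15 set) -- 36 left

voxel count = 36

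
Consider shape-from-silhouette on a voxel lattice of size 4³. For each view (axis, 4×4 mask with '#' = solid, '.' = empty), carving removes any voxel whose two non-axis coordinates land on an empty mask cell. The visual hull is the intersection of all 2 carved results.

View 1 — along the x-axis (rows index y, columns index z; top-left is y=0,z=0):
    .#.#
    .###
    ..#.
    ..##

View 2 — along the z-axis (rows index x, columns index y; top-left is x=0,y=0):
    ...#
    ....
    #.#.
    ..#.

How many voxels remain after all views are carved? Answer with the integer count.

6 voxels

full grid |V| = 64
  1. axis=0 (YZ plane), |mask|=8  ⇒  voxels=32
  2. axis=2 (XY plane), |mask|=4  ⇒  voxels=6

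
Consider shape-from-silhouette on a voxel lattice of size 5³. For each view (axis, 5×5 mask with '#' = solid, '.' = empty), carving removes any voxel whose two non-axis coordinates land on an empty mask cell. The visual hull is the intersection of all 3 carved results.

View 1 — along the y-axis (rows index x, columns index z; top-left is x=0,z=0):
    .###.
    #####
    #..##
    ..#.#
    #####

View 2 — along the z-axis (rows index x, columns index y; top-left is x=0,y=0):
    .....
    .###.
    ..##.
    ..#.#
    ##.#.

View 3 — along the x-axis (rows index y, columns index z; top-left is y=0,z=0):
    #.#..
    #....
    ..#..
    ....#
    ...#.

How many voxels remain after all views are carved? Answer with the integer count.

initial block: 5^3 = 125
step 1: project along y, AND mask (18/25) → |grid| = 90
step 2: project along z, AND mask (10/25) → |grid| = 40
step 3: project along x, AND mask (6/25) → |grid| = 9

remaining voxels: 9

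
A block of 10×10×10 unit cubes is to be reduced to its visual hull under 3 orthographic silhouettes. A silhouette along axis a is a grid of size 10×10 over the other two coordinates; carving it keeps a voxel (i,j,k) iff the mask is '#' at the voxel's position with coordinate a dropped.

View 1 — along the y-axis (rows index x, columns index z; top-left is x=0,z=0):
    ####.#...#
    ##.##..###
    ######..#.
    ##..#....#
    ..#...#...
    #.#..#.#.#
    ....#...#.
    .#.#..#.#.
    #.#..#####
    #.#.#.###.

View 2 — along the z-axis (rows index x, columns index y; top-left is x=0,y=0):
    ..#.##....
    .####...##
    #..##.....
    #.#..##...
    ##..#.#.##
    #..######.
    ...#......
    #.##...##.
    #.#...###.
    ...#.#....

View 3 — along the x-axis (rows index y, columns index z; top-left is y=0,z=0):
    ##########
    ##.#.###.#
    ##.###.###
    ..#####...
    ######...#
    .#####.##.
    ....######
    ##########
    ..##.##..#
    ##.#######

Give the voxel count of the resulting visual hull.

before carving: 1000 voxels (10×10×10)
after view 1 [y-axis, 50 of 100 cells solid] → remaining = 500
after view 2 [z-axis, 42 of 100 cells solid] → remaining = 213
after view 3 [x-axis, 74 of 100 cells solid] → remaining = 156

remaining voxels: 156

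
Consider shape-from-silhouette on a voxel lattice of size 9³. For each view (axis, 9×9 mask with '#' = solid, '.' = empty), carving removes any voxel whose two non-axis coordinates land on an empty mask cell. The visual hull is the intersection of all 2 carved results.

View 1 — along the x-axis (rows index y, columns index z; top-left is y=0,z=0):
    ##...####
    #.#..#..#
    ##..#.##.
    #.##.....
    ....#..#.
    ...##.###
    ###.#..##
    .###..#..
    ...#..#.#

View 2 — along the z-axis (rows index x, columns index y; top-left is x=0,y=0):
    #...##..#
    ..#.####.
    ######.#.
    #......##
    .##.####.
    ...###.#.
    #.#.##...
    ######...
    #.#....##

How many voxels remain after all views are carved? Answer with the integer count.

voxel count = 181

start: 9×9×9 = 729 voxels
after view 1 [x-axis, 38 of 81 cells solid] → remaining = 342
after view 2 [z-axis, 43 of 81 cells solid] → remaining = 181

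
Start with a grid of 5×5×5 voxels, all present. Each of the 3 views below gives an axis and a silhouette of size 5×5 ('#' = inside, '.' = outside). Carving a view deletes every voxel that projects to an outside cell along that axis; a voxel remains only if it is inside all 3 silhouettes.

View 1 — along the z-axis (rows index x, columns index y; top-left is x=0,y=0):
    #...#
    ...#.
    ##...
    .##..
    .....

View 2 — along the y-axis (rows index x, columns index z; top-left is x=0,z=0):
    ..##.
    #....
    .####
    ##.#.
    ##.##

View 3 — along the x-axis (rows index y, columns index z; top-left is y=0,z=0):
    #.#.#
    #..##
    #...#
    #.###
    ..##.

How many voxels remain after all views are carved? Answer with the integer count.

remaining voxels: 11

before carving: 125 voxels (5×5×5)
step 1: project along z, AND mask (7/25) → |grid| = 35
step 2: project along y, AND mask (14/25) → |grid| = 19
step 3: project along x, AND mask (14/25) → |grid| = 11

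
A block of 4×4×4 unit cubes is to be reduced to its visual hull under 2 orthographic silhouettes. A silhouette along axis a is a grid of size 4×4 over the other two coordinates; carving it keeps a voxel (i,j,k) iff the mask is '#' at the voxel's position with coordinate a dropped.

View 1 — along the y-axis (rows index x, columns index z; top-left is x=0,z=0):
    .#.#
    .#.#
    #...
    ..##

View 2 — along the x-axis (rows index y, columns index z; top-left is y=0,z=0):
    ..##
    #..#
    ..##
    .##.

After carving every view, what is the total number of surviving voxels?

before carving: 64 voxels (4×4×4)
[1] y-view keeps 7 columns → grid now 28
[2] x-view keeps 8 columns → grid now 15

15 voxels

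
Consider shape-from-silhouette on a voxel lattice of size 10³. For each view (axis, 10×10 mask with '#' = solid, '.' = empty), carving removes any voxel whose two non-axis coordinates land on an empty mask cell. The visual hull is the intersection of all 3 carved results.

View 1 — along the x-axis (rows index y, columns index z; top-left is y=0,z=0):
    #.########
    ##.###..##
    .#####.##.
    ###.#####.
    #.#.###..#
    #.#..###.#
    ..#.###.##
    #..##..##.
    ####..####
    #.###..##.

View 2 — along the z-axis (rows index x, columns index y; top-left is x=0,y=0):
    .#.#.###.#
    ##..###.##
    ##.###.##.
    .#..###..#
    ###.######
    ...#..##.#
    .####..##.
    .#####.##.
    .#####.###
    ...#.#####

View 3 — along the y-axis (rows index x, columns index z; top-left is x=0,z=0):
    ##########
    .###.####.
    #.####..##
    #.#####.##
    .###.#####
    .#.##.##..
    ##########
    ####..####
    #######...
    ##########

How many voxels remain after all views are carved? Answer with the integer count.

remaining voxels: 345

before carving: 1000 voxels (10×10×10)
step 1: project along x, AND mask (68/100) → |grid| = 680
step 2: project along z, AND mask (65/100) → |grid| = 431
step 3: project along y, AND mask (80/100) → |grid| = 345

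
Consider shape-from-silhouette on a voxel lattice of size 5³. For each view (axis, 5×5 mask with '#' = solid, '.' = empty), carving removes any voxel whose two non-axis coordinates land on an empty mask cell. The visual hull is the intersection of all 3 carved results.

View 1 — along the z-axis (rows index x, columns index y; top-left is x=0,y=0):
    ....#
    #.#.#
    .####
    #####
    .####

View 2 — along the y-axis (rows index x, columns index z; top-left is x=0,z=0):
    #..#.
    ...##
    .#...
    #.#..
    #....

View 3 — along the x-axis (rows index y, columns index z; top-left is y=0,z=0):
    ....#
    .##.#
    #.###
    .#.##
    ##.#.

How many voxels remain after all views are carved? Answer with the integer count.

voxel count = 15

full grid |V| = 125
[1] z-view keeps 17 columns → grid now 85
[2] y-view keeps 8 columns → grid now 26
[3] x-view keeps 14 columns → grid now 15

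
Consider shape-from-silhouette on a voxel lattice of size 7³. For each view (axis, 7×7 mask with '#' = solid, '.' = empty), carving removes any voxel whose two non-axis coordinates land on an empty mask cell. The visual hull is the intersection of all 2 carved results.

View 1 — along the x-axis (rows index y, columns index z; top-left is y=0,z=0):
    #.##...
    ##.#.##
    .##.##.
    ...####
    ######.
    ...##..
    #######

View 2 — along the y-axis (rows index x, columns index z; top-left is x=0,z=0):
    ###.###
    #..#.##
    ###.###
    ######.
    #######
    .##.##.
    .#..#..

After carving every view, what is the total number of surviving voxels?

remaining voxels: 154

start: 7×7×7 = 343 voxels
step 1: project along x, AND mask (31/49) → |grid| = 217
step 2: project along y, AND mask (35/49) → |grid| = 154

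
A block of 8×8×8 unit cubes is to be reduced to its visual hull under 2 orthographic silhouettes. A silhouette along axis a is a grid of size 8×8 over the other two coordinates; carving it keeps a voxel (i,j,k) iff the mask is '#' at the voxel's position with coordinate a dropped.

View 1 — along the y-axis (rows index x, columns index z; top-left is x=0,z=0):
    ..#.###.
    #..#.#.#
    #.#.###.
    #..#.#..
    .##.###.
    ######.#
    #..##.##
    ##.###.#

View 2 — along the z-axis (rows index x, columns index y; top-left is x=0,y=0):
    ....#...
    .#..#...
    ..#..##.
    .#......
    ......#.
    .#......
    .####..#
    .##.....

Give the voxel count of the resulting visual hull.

voxel count = 79

before carving: 512 voxels (8×8×8)
  1. axis=1 (XZ plane), |mask|=39  ⇒  voxels=312
  2. axis=2 (XY plane), |mask|=16  ⇒  voxels=79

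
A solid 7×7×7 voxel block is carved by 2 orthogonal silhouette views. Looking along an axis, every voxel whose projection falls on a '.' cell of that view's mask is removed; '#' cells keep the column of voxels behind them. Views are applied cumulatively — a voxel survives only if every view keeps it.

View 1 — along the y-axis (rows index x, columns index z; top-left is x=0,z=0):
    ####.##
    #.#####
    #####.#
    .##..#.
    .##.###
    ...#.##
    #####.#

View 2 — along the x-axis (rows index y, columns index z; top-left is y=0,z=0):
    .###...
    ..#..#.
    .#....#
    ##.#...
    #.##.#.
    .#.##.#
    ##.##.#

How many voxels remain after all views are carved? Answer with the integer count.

voxel count = 116

full grid |V| = 343
carve view 1 (along y, XZ-mask fill 35/49): 245 voxels remain
carve view 2 (along x, YZ-mask fill 23/49): 116 voxels remain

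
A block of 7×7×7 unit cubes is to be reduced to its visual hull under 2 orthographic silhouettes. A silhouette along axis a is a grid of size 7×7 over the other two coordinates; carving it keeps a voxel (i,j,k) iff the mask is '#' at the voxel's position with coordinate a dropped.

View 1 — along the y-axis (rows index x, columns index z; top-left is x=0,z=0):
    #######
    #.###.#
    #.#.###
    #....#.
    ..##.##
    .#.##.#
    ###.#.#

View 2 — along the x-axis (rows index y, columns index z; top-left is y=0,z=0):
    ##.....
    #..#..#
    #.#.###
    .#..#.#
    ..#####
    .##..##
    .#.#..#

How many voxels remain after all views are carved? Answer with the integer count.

remaining voxels: 117

initial block: 7^3 = 343
step 1: project along y, AND mask (32/49) → |grid| = 224
step 2: project along x, AND mask (25/49) → |grid| = 117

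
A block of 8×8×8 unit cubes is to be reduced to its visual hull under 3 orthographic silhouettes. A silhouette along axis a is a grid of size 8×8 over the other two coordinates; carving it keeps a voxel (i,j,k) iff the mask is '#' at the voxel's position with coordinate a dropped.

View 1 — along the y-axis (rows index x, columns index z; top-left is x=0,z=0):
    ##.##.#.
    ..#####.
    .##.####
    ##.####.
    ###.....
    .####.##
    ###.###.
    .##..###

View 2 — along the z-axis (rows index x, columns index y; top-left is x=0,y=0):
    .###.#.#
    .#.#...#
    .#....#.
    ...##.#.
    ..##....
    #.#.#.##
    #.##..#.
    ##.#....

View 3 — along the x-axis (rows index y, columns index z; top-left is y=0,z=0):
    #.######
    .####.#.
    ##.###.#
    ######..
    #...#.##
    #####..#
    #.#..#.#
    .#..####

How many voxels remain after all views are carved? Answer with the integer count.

voxel count = 97

start: 8×8×8 = 512 voxels
after view 1 [y-axis, 42 of 64 cells solid] → remaining = 336
after view 2 [z-axis, 27 of 64 cells solid] → remaining = 145
after view 3 [x-axis, 43 of 64 cells solid] → remaining = 97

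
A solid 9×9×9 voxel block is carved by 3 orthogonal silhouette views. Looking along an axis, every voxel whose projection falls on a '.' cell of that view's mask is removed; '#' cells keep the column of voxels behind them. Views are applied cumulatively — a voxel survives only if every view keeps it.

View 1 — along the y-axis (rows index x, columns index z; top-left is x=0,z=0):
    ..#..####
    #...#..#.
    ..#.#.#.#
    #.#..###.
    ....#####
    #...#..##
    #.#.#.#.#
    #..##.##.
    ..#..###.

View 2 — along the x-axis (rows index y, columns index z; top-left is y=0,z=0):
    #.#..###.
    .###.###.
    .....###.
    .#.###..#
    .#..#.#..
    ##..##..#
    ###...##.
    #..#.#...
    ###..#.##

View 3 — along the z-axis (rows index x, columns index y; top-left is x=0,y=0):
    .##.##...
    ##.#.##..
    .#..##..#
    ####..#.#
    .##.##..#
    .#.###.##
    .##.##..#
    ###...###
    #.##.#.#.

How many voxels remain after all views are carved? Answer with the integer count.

start: 9×9×9 = 729 voxels
  1. axis=1 (XZ plane), |mask|=40  ⇒  voxels=360
  2. axis=0 (YZ plane), |mask|=41  ⇒  voxels=179
  3. axis=2 (XY plane), |mask|=46  ⇒  voxels=108

|visual hull| = 108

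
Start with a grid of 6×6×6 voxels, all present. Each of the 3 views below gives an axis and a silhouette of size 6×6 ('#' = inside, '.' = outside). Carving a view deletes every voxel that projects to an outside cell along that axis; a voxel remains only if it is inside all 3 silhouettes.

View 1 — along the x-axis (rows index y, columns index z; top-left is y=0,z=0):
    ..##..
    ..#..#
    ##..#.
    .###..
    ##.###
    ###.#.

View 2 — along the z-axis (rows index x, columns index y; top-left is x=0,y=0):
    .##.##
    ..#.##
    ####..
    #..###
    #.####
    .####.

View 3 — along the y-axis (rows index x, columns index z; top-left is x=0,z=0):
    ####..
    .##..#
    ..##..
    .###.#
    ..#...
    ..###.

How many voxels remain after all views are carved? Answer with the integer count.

38 voxels

start: 6×6×6 = 216 voxels
[1] x-view keeps 19 columns → grid now 114
[2] z-view keeps 24 columns → grid now 80
[3] y-view keeps 17 columns → grid now 38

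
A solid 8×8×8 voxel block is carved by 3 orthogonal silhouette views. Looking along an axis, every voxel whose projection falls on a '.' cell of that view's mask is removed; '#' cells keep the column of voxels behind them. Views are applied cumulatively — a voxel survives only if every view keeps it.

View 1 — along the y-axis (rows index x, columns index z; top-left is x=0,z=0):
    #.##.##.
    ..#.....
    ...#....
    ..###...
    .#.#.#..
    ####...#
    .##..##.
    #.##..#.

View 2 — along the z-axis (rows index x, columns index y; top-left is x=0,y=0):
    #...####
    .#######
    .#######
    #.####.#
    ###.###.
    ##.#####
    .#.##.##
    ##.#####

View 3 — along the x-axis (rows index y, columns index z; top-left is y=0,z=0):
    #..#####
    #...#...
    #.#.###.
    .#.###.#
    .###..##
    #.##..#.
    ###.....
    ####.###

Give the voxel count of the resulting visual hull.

|visual hull| = 97

initial block: 8^3 = 512
after view 1 [y-axis, 26 of 64 cells solid] → remaining = 208
after view 2 [z-axis, 50 of 64 cells solid] → remaining = 158
after view 3 [x-axis, 37 of 64 cells solid] → remaining = 97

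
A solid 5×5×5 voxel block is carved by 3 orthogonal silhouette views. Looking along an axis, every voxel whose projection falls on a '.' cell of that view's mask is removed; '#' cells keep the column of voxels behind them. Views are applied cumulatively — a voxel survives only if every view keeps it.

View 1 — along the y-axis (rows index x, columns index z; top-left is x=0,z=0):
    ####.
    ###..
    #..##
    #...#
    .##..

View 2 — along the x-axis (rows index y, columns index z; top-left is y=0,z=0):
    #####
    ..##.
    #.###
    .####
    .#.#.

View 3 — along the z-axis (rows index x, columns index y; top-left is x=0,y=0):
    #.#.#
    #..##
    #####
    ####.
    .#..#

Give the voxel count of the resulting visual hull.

start: 5×5×5 = 125 voxels
  1. axis=1 (XZ plane), |mask|=14  ⇒  voxels=70
  2. axis=0 (YZ plane), |mask|=17  ⇒  voxels=45
  3. axis=2 (XY plane), |mask|=17  ⇒  voxels=32

remaining voxels: 32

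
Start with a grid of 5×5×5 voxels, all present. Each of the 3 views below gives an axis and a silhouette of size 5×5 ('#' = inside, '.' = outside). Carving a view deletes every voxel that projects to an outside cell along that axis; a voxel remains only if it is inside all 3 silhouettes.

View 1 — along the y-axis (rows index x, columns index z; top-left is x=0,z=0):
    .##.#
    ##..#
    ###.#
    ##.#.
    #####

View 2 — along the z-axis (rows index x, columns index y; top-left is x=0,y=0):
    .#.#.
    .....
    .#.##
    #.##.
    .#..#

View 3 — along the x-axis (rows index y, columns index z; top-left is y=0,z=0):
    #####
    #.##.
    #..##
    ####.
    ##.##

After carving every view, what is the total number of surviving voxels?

initial block: 5^3 = 125
step 1: project along y, AND mask (18/25) → |grid| = 90
step 2: project along z, AND mask (10/25) → |grid| = 37
step 3: project along x, AND mask (19/25) → |grid| = 26

26 voxels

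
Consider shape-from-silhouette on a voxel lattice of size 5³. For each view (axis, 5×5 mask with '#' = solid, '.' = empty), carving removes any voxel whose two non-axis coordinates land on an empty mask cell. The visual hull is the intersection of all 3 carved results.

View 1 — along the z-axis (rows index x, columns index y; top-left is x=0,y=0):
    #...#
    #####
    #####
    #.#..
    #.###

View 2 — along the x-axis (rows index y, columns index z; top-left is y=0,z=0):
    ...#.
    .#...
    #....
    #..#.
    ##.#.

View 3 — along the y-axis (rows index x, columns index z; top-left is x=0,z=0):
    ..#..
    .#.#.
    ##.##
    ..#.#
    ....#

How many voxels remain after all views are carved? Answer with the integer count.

initial block: 5^3 = 125
V1 z: intersect with XY mask (18 set) -- 90 left
V2 x: intersect with YZ mask (8 set) -- 29 left
V3 y: intersect with XZ mask (10 set) -- 13 left

voxel count = 13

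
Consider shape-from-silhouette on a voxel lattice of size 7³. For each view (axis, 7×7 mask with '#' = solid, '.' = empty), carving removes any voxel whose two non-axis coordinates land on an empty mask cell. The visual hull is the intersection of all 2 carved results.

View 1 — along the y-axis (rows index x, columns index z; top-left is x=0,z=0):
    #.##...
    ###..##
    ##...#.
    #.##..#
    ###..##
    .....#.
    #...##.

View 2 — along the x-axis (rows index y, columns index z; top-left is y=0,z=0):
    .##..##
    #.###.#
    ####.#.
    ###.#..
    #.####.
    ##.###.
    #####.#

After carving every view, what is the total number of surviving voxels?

start: 7×7×7 = 343 voxels
step 1: project along y, AND mask (24/49) → |grid| = 168
step 2: project along x, AND mask (34/49) → |grid| = 119

|visual hull| = 119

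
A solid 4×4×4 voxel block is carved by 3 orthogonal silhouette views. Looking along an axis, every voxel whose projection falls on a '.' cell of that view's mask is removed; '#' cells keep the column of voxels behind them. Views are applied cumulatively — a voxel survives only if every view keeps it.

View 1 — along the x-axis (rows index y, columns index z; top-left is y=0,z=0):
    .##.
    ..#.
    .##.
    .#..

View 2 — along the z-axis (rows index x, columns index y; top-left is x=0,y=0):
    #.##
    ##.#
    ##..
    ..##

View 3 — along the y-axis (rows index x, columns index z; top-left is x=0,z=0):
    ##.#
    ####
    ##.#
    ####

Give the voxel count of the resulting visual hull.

initial block: 4^3 = 64
[1] x-view keeps 6 columns → grid now 24
[2] z-view keeps 10 columns → grid now 15
[3] y-view keeps 14 columns → grid now 11

11 voxels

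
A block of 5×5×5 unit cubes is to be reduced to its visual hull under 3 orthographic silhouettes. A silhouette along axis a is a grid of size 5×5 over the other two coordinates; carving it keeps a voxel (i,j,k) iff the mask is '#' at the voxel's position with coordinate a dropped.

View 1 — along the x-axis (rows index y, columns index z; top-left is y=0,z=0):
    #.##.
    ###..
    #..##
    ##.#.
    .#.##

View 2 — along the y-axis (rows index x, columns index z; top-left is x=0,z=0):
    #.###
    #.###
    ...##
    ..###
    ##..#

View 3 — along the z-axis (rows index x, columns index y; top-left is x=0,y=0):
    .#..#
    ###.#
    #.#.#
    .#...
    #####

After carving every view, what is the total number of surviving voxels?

before carving: 125 voxels (5×5×5)
carve view 1 (along x, YZ-mask fill 15/25): 75 voxels remain
carve view 2 (along y, XZ-mask fill 16/25): 47 voxels remain
carve view 3 (along z, XY-mask fill 15/25): 29 voxels remain

29 voxels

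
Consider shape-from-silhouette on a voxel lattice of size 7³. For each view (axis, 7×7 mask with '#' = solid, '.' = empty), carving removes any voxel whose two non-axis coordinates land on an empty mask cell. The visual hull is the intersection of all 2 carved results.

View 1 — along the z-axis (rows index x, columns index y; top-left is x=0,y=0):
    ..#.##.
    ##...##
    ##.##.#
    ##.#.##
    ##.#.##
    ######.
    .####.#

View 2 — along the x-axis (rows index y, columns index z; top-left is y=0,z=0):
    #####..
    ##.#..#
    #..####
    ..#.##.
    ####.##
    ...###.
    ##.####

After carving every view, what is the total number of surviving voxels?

initial block: 7^3 = 343
step 1: project along z, AND mask (33/49) → |grid| = 231
step 2: project along x, AND mask (32/49) → |grid| = 148

148 voxels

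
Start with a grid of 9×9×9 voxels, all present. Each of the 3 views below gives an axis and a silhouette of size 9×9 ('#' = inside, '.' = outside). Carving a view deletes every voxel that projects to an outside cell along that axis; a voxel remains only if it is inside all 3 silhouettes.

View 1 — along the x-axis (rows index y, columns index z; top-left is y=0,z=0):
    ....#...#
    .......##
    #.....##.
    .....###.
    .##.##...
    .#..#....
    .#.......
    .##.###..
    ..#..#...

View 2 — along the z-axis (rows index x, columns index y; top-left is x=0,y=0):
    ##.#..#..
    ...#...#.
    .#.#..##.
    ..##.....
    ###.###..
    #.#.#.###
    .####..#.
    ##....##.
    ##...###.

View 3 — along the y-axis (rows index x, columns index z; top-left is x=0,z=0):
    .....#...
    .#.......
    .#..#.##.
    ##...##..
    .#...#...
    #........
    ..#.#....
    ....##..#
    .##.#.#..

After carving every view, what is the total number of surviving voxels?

35 voxels

before carving: 729 voxels (9×9×9)
  1. axis=0 (YZ plane), |mask|=24  ⇒  voxels=216
  2. axis=2 (XY plane), |mask|=38  ⇒  voxels=103
  3. axis=1 (XZ plane), |mask|=22  ⇒  voxels=35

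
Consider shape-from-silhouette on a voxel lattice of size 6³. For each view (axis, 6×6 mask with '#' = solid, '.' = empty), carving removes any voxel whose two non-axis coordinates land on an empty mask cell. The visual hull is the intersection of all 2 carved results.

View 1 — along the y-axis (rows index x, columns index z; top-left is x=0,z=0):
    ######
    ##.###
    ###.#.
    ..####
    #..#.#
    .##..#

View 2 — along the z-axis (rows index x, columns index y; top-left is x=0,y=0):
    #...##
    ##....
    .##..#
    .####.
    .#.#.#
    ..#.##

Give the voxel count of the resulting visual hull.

voxel count = 74

initial block: 6^3 = 216
after view 1 [y-axis, 25 of 36 cells solid] → remaining = 150
after view 2 [z-axis, 18 of 36 cells solid] → remaining = 74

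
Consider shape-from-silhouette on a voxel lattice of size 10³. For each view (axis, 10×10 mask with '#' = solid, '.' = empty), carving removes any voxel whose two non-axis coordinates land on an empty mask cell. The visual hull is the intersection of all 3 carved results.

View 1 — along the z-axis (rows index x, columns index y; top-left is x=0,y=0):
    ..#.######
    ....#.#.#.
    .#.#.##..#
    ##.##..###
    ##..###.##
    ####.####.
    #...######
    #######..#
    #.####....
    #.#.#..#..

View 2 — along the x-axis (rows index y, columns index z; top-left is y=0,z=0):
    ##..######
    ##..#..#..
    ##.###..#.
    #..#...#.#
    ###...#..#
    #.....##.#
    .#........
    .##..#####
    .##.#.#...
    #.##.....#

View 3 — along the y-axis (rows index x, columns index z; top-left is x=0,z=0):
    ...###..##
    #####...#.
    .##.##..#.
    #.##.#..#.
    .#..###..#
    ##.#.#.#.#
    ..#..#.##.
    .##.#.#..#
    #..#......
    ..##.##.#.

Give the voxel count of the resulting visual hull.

before carving: 1000 voxels (10×10×10)
[1] z-view keeps 61 columns → grid now 610
[2] x-view keeps 47 columns → grid now 284
[3] y-view keeps 48 columns → grid now 128

|visual hull| = 128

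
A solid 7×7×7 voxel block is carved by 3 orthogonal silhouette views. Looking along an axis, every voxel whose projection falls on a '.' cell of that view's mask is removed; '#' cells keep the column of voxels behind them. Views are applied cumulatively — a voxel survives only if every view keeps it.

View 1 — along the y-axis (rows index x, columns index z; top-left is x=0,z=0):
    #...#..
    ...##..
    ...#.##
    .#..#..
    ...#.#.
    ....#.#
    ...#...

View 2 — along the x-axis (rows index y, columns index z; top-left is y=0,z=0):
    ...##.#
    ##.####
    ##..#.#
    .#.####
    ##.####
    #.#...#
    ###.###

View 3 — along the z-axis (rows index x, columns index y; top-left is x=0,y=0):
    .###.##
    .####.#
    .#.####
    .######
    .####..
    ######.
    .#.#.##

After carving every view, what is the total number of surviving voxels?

full grid |V| = 343
step 1: project along y, AND mask (14/49) → |grid| = 98
step 2: project along x, AND mask (33/49) → |grid| = 72
step 3: project along z, AND mask (35/49) → |grid| = 57

57 voxels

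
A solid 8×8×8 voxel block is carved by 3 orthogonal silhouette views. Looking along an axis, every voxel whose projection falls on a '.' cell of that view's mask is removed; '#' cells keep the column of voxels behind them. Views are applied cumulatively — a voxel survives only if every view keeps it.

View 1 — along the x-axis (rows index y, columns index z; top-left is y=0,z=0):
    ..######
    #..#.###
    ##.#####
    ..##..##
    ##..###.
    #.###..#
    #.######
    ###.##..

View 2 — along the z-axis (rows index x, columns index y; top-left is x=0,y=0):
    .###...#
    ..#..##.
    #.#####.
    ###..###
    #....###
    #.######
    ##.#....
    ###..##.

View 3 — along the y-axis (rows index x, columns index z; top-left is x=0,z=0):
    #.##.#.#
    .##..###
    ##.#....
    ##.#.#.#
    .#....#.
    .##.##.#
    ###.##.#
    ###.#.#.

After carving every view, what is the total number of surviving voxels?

start: 8×8×8 = 512 voxels
  1. axis=0 (YZ plane), |mask|=44  ⇒  voxels=352
  2. axis=2 (XY plane), |mask|=38  ⇒  voxels=216
  3. axis=1 (XZ plane), |mask|=36  ⇒  voxels=109

remaining voxels: 109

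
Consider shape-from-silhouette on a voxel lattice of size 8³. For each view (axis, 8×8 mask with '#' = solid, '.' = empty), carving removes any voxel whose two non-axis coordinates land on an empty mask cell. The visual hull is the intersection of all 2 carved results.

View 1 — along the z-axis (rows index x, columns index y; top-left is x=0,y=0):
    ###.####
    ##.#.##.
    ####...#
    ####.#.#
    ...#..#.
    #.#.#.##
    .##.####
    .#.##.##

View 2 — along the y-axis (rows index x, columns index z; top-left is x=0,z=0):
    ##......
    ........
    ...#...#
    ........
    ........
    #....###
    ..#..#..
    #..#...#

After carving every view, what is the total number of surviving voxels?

start: 8×8×8 = 512 voxels
step 1: project along z, AND mask (41/64) → |grid| = 328
step 2: project along y, AND mask (13/64) → |grid| = 71

71 voxels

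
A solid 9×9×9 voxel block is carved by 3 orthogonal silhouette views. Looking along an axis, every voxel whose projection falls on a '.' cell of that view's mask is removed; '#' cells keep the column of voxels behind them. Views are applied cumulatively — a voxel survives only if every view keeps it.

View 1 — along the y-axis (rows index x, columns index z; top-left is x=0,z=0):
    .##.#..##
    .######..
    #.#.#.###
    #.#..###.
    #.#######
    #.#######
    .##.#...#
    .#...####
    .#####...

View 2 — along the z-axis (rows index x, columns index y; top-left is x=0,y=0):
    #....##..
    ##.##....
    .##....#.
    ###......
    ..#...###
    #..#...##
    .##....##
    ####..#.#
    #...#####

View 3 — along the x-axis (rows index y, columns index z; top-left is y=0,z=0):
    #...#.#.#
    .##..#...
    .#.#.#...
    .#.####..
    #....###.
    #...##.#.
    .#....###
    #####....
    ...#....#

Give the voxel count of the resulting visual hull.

start: 9×9×9 = 729 voxels
carve view 1 (along y, XZ-mask fill 52/81): 468 voxels remain
carve view 2 (along z, XY-mask fill 37/81): 212 voxels remain
carve view 3 (along x, YZ-mask fill 34/81): 84 voxels remain

remaining voxels: 84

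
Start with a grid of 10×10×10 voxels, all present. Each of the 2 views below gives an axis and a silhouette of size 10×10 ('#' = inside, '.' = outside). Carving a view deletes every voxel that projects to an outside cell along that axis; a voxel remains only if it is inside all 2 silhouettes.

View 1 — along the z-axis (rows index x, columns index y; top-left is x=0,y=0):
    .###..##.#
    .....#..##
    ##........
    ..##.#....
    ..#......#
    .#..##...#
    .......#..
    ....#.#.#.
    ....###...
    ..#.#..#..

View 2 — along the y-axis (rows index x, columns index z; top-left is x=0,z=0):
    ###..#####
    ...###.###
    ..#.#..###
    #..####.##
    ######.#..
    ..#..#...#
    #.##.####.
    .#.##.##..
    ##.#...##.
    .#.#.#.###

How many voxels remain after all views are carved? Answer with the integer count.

before carving: 1000 voxels (10×10×10)
V1 z: intersect with XY mask (30 set) -- 300 left
V2 y: intersect with XZ mask (59 set) -- 178 left

remaining voxels: 178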